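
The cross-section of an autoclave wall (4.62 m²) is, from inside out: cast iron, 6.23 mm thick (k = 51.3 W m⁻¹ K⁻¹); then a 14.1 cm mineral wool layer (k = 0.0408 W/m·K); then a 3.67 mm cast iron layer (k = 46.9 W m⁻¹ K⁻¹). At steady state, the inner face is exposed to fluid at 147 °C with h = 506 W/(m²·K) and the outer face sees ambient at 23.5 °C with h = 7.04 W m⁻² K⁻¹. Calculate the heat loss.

Series thermal resistances, inner to outer:
  R_conv,in = 1/(hA) = 1/(506·4.62) = 4.278×10^-4 K/W
  R_cast iron = L/(kA) = 0.00623/(51.3·4.62) = 2.629×10^-5 K/W
  R_mineral wool = L/(kA) = 0.141/(0.0408·4.62) = 0.7480 K/W
  R_cast iron = L/(kA) = 0.00367/(46.9·4.62) = 1.694×10^-5 K/W
  R_conv,out = 1/(hA) = 1/(7.04·4.62) = 0.03075 K/W
ΣR = 4.278×10^-4 + 2.629×10^-5 + 0.7480 + 1.694×10^-5 + 0.03075 = 0.7792 K/W
Q = ΔT/ΣR = (147 °C − 23.5 °C)/0.7792 = 158 W

Q = 158 W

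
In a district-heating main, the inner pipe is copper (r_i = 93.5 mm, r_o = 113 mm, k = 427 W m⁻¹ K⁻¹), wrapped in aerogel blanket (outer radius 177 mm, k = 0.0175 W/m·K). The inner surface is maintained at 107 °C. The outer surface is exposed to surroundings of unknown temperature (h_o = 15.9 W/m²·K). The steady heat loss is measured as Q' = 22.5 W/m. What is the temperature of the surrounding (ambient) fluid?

Sum the resistances:
  R'_copper = ln(0.113/0.0935)/(2πk) = 0.1894/(2π·427) = 7.060×10^-5 m·K/W
  R'_aerogel blanket = ln(0.177/0.113)/(2πk) = 0.4488/(2π·0.0175) = 4.081 m·K/W
  R'_conv,out = 1/(2πr h) = 1/(2π·0.177·15.9) = 0.05655 m·K/W
ΣR = 4.138 m·K/W
ΔT = Q'·ΣR = 22.5 × 4.138 = 93.11 K
Heat flows outward, so T_out = T_in − ΔT = 107 − 93.11 = 13.9 °C

T_out = 13.9 °C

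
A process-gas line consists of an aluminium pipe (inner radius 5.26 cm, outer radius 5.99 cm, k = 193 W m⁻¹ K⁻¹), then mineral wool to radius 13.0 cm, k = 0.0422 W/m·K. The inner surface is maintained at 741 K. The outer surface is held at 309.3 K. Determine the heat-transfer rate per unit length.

Q' = 148 W/m

Resistance network (inner→outer):
  R'_aluminium = ln(0.0599/0.0526)/(2πk) = 0.1300/(2π·193) = 1.072×10^-4 m·K/W
  R'_mineral wool = ln(0.130/0.0599)/(2πk) = 0.7749/(2π·0.0422) = 2.922 m·K/W
ΣR = 1.072×10^-4 + 2.922 = 2.922 m·K/W
Q' = ΔT/ΣR = (741 K − 309.3 K)/2.922 = 148 W/m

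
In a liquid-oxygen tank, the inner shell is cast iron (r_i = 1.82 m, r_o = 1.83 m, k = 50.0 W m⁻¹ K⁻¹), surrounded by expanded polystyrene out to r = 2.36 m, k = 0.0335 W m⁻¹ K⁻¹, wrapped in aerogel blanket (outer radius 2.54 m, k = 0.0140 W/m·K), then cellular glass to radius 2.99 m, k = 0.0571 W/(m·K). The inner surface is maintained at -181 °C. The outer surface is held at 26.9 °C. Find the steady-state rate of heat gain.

Series thermal resistances, inner to outer:
  R_cast iron = (1/1.82 − 1/1.83)/(4πk) = 0.003002/(4π·50.0) = 4.779×10^-6 K/W
  R_expanded polystyrene = (1/1.83 − 1/2.36)/(4πk) = 0.1227/(4π·0.0335) = 0.2915 K/W
  R_aerogel blanket = (1/2.36 − 1/2.54)/(4πk) = 0.03003/(4π·0.0140) = 0.1707 K/W
  R_cellular glass = (1/2.54 − 1/2.99)/(4πk) = 0.05925/(4π·0.0571) = 0.08258 K/W
ΣR = 4.779×10^-6 + 0.2915 + 0.1707 + 0.08258 = 0.5448 K/W
Q = ΔT/ΣR = (-181 °C − 26.9 °C)/0.5448 = -382 W
(Negative Q ⇒ heat flows inward; heat gain = 382 W.)

Q = 382 W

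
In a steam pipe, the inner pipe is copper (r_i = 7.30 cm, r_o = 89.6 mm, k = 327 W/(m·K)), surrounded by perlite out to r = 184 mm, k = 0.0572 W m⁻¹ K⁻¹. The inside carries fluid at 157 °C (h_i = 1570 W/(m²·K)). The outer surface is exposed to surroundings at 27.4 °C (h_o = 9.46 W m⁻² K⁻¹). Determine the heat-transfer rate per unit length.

Q' = 61.9 W/m

Treat each layer as a resistance in series:
  R'_conv,in = 1/(2πr h) = 1/(2π·0.0730·1570) = 0.001389 m·K/W
  R'_copper = ln(0.0896/0.0730)/(2πk) = 0.2049/(2π·327) = 9.973×10^-5 m·K/W
  R'_perlite = ln(0.184/0.0896)/(2πk) = 0.7196/(2π·0.0572) = 2.002 m·K/W
  R'_conv,out = 1/(2πr h) = 1/(2π·0.184·9.46) = 0.09143 m·K/W
ΣR = 0.001389 + 9.973×10^-5 + 2.002 + 0.09143 = 2.095 m·K/W
Q' = ΔT/ΣR = (157 °C − 27.4 °C)/2.095 = 61.9 W/m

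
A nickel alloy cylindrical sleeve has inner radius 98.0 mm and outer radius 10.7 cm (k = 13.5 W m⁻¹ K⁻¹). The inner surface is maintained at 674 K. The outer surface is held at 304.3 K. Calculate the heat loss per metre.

Q' = 357 kW/m

Q' = 2πk·ΔT/ln(r₂/r₁) = 2π × 13.5 × 369.7 / ln(0.107/0.0980) = 3.57×10^5 W/m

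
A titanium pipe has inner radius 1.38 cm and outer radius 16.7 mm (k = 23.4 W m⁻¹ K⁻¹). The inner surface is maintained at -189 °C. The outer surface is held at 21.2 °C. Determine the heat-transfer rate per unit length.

Q' = 2πk·ΔT/ln(r₂/r₁) = 2π × 23.4 × 210.2 / ln(0.0167/0.0138) = 1.62×10^5 W/m

Q' = 1.62×10^5 W/m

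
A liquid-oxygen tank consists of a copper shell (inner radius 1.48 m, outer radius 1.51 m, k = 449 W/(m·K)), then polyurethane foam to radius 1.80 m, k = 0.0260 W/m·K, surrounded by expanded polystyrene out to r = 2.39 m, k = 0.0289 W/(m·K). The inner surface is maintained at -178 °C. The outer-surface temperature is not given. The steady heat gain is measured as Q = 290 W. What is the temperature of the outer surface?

Series resistances:
  R_copper = (1/1.48 − 1/1.51)/(4πk) = 0.01342/(4π·449) = 2.379×10^-6 K/W
  R_polyurethane foam = (1/1.51 − 1/1.80)/(4πk) = 0.1067/(4π·0.0260) = 0.3266 K/W
  R_expanded polystyrene = (1/1.80 − 1/2.39)/(4πk) = 0.1371/(4π·0.0289) = 0.3776 K/W
ΣR = 0.7042 K/W
ΔT = Q·ΣR = 290 × 0.7042 = 204.2 K
Heat flows inward, so T_out = T_in + ΔT = -178 + 204.2 = 26.2 °C

T_out = 26.2 °C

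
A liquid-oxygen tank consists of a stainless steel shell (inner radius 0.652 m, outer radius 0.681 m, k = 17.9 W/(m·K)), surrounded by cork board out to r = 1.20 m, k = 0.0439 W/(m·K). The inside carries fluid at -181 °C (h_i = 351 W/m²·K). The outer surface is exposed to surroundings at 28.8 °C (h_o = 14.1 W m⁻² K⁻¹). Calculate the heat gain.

Treat each layer as a resistance in series:
  R_conv,in = 1/(4πr²h) = 1/(4π·0.652²·351) = 5.333×10^-4 K/W
  R_stainless steel = (1/0.652 − 1/0.681)/(4πk) = 0.06531/(4π·17.9) = 2.904×10^-4 K/W
  R_cork board = (1/0.681 − 1/1.20)/(4πk) = 0.6351/(4π·0.0439) = 1.151 K/W
  R_conv,out = 1/(4πr²h) = 1/(4π·1.20²·14.1) = 0.003919 K/W
ΣR = 5.333×10^-4 + 2.904×10^-4 + 1.151 + 0.003919 = 1.156 K/W
Q = ΔT/ΣR = (-181 °C − 28.8 °C)/1.156 = -181 W
(Negative Q ⇒ heat flows inward; heat gain = 181 W.)

Q = 181 W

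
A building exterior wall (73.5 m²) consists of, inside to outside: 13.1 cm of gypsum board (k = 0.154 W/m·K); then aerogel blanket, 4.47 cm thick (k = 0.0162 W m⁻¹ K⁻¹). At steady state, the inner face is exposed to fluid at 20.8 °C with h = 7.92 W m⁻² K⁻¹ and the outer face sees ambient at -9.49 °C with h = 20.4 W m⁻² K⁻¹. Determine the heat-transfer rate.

Q = 588 W

Treat each layer as a resistance in series:
  R_conv,in = 1/(hA) = 1/(7.92·73.5) = 0.001718 K/W
  R_gypsum board = L/(kA) = 0.131/(0.154·73.5) = 0.01157 K/W
  R_aerogel blanket = L/(kA) = 0.0447/(0.0162·73.5) = 0.03754 K/W
  R_conv,out = 1/(hA) = 1/(20.4·73.5) = 6.669×10^-4 K/W
ΣR = 0.001718 + 0.01157 + 0.03754 + 6.669×10^-4 = 0.05149 K/W
Q = ΔT/ΣR = (20.8 °C − -9.49 °C)/0.05149 = 588 W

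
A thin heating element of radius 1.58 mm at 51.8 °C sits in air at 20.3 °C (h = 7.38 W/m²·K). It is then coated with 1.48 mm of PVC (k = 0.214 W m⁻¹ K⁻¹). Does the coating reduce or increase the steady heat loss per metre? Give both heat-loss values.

Critical radius for a cylinder: r_cr = k/h = 0.0290 m = 2.90 cm.
Outer radius after coating: r₂ = 0.00158 + 0.00148 = 0.00306 m.
Since r₁ < r_cr and r₂ ≤ r_cr, the coating moves toward the maximum at r_cr — heat loss rises.
Bare: R = 1/(2πr₁h) = 13.65 m·K/W; Q = 31.5/13.65 = 2.31 W/m.
Coated: R = R_cond + R_conv = 7.539 m·K/W; Q = 31.5/7.539 = 4.18 W/m.

increases: 2.31 → 4.18 W/m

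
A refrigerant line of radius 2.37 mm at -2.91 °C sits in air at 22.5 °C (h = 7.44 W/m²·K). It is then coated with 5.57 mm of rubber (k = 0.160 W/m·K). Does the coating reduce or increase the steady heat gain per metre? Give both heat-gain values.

increases: 2.82 → 6.52 W/m

Critical radius for a cylinder: r_cr = k/h = 0.0215 m = 2.15 cm.
Outer radius after coating: r₂ = 0.00237 + 0.00557 = 0.00794 m.
Since r₁ < r_cr and r₂ ≤ r_cr, the coating moves toward the maximum at r_cr — heat gain rises.
Bare: R = 1/(2πr₁h) = 9.026 m·K/W; Q = 25.41/9.026 = 2.82 W/m.
Coated: R = R_cond + R_conv = 3.897 m·K/W; Q = 25.41/3.897 = 6.52 W/m.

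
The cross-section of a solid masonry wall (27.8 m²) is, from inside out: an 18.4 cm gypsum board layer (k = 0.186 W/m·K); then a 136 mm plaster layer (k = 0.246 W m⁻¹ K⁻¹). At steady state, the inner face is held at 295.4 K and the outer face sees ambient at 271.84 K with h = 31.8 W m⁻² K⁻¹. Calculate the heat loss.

Q = 416 W

Resistance network (inner→outer):
  R_gypsum board = L/(kA) = 0.184/(0.186·27.8) = 0.03558 K/W
  R_plaster = L/(kA) = 0.136/(0.246·27.8) = 0.01989 K/W
  R_conv,out = 1/(hA) = 1/(31.8·27.8) = 0.001131 K/W
ΣR = 0.03558 + 0.01989 + 0.001131 = 0.05660 K/W
Q = ΔT/ΣR = (295.4 K − 271.84 K)/0.05660 = 416 W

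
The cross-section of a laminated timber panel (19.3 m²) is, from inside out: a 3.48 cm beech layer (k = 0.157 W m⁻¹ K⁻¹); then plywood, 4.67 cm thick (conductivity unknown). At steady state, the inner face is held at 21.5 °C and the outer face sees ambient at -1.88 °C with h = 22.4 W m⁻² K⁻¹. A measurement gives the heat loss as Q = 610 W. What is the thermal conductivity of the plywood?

ΣR = ΔT/Q = |21.5 − -1.88|/610 = 0.03833 K/W
Known resistances:
  R_beech = L/(kA) = 0.0348/(0.157·19.3) = 0.01148 K/W
  R_conv,out = 1/(hA) = 1/(22.4·19.3) = 0.002313 K/W
R_plywood = ΣR − ΣR_known = 0.03833 − 0.01379 = 0.02454 K/W
L/(kA) = 0.02454 ⇒ k = 0.0467/(0.02454·19.3) = 0.0986 W/m·K

k = 0.0986 W/m·K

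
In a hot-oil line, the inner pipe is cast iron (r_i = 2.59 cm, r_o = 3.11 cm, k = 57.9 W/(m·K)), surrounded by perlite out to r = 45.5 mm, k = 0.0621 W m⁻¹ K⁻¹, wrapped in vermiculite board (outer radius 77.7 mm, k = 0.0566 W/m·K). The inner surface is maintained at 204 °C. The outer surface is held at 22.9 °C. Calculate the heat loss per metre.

Q' = 73.0 W/m

Series thermal resistances, inner to outer:
  R'_cast iron = ln(0.0311/0.0259)/(2πk) = 0.1830/(2π·57.9) = 5.029×10^-4 m·K/W
  R'_perlite = ln(0.0455/0.0311)/(2πk) = 0.3805/(2π·0.0621) = 0.9752 m·K/W
  R'_vermiculite board = ln(0.0777/0.0455)/(2πk) = 0.5351/(2π·0.0566) = 1.505 m·K/W
ΣR = 5.029×10^-4 + 0.9752 + 1.505 = 2.481 m·K/W
Q' = ΔT/ΣR = (204 °C − 22.9 °C)/2.481 = 73.0 W/m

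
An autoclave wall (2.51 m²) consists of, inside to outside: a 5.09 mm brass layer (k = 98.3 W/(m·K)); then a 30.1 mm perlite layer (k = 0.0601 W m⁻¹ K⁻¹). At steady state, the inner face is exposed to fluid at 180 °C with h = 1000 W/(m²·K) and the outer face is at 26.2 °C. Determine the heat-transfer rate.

Q = 769 W

Treat each layer as a resistance in series:
  R_conv,in = 1/(hA) = 1/(1000·2.51) = 3.984×10^-4 K/W
  R_brass = L/(kA) = 0.00509/(98.3·2.51) = 2.063×10^-5 K/W
  R_perlite = L/(kA) = 0.0301/(0.0601·2.51) = 0.1995 K/W
ΣR = 3.984×10^-4 + 2.063×10^-5 + 0.1995 = 0.1999 K/W
Q = ΔT/ΣR = (180 °C − 26.2 °C)/0.1999 = 769 W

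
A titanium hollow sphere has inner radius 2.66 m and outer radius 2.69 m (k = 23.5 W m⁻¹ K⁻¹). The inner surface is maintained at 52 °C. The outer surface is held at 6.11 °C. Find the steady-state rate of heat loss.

Q = 4πk·ΔT/(1/r₁ − 1/r₂) = 4π × 23.5 × 45.89 / (1/2.66 − 1/2.69) = 3.23×10^6 W

Q = 3.23×10^6 W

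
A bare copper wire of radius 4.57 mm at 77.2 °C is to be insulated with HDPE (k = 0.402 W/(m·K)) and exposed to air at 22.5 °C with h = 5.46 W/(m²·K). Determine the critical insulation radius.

r_cr = 7.36 cm

For a cylinder, r_cr = k_ins/h = 0.402/5.46 = 0.0736 m = 7.36 cm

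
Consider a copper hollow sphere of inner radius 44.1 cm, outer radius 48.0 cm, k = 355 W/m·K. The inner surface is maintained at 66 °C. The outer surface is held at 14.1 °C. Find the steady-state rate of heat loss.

Q = 4πk·ΔT/(1/r₁ − 1/r₂) = 4π × 355 × 51.9 / (1/0.441 − 1/0.480) = 1.26×10^6 W

Q = 1260 kW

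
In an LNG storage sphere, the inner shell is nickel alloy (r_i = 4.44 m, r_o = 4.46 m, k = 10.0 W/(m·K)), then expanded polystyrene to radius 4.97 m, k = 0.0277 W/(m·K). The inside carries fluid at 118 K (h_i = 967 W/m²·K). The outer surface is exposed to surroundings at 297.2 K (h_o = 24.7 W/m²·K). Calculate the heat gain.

Q = 2710 W

Resistance network (inner→outer):
  R_conv,in = 1/(4πr²h) = 1/(4π·4.44²·967) = 4.174×10^-6 K/W
  R_nickel alloy = (1/4.44 − 1/4.46)/(4πk) = 0.001010/(4π·10.0) = 8.037×10^-6 K/W
  R_expanded polystyrene = (1/4.46 − 1/4.97)/(4πk) = 0.02301/(4π·0.0277) = 0.06610 K/W
  R_conv,out = 1/(4πr²h) = 1/(4π·4.97²·24.7) = 1.304×10^-4 K/W
ΣR = 4.174×10^-6 + 8.037×10^-6 + 0.06610 + 1.304×10^-4 = 0.06624 K/W
Q = ΔT/ΣR = (118 K − 297.2 K)/0.06624 = -2710 W
(Negative Q ⇒ heat flows inward; heat gain = 2710 W.)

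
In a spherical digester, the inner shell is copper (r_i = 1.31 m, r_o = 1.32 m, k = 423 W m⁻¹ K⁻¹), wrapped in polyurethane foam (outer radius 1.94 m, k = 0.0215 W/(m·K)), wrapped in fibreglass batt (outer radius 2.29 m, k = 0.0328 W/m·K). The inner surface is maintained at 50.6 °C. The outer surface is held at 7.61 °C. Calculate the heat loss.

Treat each layer as a resistance in series:
  R_copper = (1/1.31 − 1/1.32)/(4πk) = 0.005783/(4π·423) = 1.088×10^-6 K/W
  R_polyurethane foam = (1/1.32 − 1/1.94)/(4πk) = 0.2421/(4π·0.0215) = 0.8961 K/W
  R_fibreglass batt = (1/1.94 − 1/2.29)/(4πk) = 0.07878/(4π·0.0328) = 0.1911 K/W
ΣR = 1.088×10^-6 + 0.8961 + 0.1911 = 1.087 K/W
Q = ΔT/ΣR = (50.6 °C − 7.61 °C)/1.087 = 39.5 W

Q = 39.5 W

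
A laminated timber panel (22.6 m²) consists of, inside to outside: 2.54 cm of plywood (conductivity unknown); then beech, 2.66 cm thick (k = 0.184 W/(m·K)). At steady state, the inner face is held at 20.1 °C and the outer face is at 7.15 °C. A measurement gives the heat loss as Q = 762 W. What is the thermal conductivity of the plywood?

k = 0.106 W/m·K

ΣR = ΔT/Q = |20.1 − 7.15|/762 = 0.01699 K/W
Known resistances:
  R_beech = L/(kA) = 0.0266/(0.184·22.6) = 0.006397 K/W
R_plywood = ΣR − ΣR_known = 0.01699 − 0.006397 = 0.01059 K/W
L/(kA) = 0.01059 ⇒ k = 0.0254/(0.01059·22.6) = 0.106 W/m·K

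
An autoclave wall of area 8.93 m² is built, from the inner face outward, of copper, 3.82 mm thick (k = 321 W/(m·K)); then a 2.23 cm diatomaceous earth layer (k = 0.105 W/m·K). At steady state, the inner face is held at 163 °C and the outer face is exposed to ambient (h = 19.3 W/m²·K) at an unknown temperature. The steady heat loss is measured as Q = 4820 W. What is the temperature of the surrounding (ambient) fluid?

T_out = 20.4 °C

Sum the resistances:
  R_copper = L/(kA) = 0.00382/(321·8.93) = 1.333×10^-6 K/W
  R_diatomaceous earth = L/(kA) = 0.0223/(0.105·8.93) = 0.02378 K/W
  R_conv,out = 1/(hA) = 1/(19.3·8.93) = 0.005802 K/W
ΣR = 0.02959 K/W
ΔT = Q·ΣR = 4820 × 0.02959 = 142.6 K
Heat flows outward, so T_out = T_in − ΔT = 163 − 142.6 = 20.4 °C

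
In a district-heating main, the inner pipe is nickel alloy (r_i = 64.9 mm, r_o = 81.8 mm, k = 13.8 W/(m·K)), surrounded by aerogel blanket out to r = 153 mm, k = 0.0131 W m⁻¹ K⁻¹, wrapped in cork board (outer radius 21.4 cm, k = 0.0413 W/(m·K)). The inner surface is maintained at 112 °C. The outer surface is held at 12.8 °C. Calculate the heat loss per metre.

Q' = 11.1 W/m

Treat each layer as a resistance in series:
  R'_nickel alloy = ln(0.0818/0.0649)/(2πk) = 0.2314/(2π·13.8) = 0.002669 m·K/W
  R'_aerogel blanket = ln(0.153/0.0818)/(2πk) = 0.6262/(2π·0.0131) = 7.607 m·K/W
  R'_cork board = ln(0.214/0.153)/(2πk) = 0.3355/(2π·0.0413) = 1.293 m·K/W
ΣR = 0.002669 + 7.607 + 1.293 = 8.903 m·K/W
Q' = ΔT/ΣR = (112 °C − 12.8 °C)/8.903 = 11.1 W/m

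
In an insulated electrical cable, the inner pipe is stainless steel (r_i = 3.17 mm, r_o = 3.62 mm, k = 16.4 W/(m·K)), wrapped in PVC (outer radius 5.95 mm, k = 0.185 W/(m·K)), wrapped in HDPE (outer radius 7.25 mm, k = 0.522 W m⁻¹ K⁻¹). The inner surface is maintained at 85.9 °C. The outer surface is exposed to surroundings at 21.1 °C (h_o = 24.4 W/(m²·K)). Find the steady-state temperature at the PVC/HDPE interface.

T = 65.9 °C

Treat each layer as a resistance in series:
  R'_stainless steel = ln(0.00362/0.00317)/(2πk) = 0.1327/(2π·16.4) = 0.001288 m·K/W
  R'_PVC = ln(0.00595/0.00362)/(2πk) = 0.4969/(2π·0.185) = 0.4275 m·K/W
  R'_HDPE = ln(0.00725/0.00595)/(2πk) = 0.1976/(2π·0.522) = 0.06025 m·K/W
  R'_conv,out = 1/(2πr h) = 1/(2π·0.00725·24.4) = 0.8997 m·K/W
ΣR = 0.001288 + 0.4275 + 0.06025 + 0.8997 = 1.389 m·K/W
Q' = ΔT/ΣR = (85.9 °C − 21.1 °C)/1.389 = 46.65 W/m
From the inner boundary to the PVC/HDPE interface, ΣR_partial = 0.4288 m·K/W.
T_interface = T_in − Q'·ΣR_partial = 85.9 °C − (46.65)(0.4288) = 65.9 °C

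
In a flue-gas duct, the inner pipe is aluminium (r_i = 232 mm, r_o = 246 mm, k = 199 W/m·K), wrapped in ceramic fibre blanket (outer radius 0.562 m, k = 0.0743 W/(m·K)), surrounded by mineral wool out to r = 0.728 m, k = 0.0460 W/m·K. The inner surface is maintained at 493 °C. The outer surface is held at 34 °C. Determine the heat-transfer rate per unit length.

Q' = 172 W/m

Series thermal resistances, inner to outer:
  R'_aluminium = ln(0.246/0.232)/(2πk) = 0.05859/(2π·199) = 4.686×10^-5 m·K/W
  R'_ceramic fibre blanket = ln(0.562/0.246)/(2πk) = 0.8262/(2π·0.0743) = 1.770 m·K/W
  R'_mineral wool = ln(0.728/0.562)/(2πk) = 0.2588/(2π·0.0460) = 0.8954 m·K/W
ΣR = 4.686×10^-5 + 1.770 + 0.8954 = 2.665 m·K/W
Q' = ΔT/ΣR = (493 °C − 34 °C)/2.665 = 172 W/m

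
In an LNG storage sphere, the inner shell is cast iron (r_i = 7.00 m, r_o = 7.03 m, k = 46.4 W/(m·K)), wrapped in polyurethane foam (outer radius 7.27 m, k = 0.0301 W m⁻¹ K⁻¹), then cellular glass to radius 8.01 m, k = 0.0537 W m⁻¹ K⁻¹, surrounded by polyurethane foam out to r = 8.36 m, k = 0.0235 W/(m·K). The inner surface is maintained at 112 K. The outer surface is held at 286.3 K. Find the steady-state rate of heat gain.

Treat each layer as a resistance in series:
  R_cast iron = (1/7.00 − 1/7.03)/(4πk) = 6.096×10^-4/(4π·46.4) = 1.046×10^-6 K/W
  R_polyurethane foam = (1/7.03 − 1/7.27)/(4πk) = 0.004696/(4π·0.0301) = 0.01241 K/W
  R_cellular glass = (1/7.27 − 1/8.01)/(4πk) = 0.01271/(4π·0.0537) = 0.01883 K/W
  R_polyurethane foam = (1/8.01 − 1/8.36)/(4πk) = 0.005227/(4π·0.0235) = 0.01770 K/W
ΣR = 1.046×10^-6 + 0.01241 + 0.01883 + 0.01770 = 0.04894 K/W
Q = ΔT/ΣR = (112 K − 286.3 K)/0.04894 = -3560 W
(Negative Q ⇒ heat flows inward; heat gain = 3560 W.)

Q = 3.56 kW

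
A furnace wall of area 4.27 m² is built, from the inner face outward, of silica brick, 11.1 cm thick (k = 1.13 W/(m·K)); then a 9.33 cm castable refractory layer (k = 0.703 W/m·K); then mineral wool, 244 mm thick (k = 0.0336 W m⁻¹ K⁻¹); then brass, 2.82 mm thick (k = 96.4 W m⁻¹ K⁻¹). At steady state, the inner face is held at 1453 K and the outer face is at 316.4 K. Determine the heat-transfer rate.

Q = 648 W

Resistance network (inner→outer):
  R_silica brick = L/(kA) = 0.111/(1.13·4.27) = 0.02300 K/W
  R_castable refractory = L/(kA) = 0.0933/(0.703·4.27) = 0.03108 K/W
  R_mineral wool = L/(kA) = 0.244/(0.0336·4.27) = 1.701 K/W
  R_brass = L/(kA) = 0.00282/(96.4·4.27) = 6.851×10^-6 K/W
ΣR = 0.02300 + 0.03108 + 1.701 + 6.851×10^-6 = 1.755 K/W
Q = ΔT/ΣR = (1453 K − 316.4 K)/1.755 = 648 W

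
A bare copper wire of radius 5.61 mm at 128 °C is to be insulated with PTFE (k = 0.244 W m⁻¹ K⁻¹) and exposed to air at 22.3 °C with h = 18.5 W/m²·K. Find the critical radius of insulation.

For a cylinder, r_cr = k_ins/h = 0.244/18.5 = 0.0132 m = 1.32 cm

r_cr = 1.32 cm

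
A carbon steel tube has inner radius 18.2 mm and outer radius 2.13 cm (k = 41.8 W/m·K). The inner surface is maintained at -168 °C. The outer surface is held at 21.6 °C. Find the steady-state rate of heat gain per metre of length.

Q' = 2πk·ΔT/ln(r₂/r₁) = 2π × 41.8 × 189.6 / ln(0.0213/0.0182) = 3.17×10^5 W/m

Q' = 317 kW/m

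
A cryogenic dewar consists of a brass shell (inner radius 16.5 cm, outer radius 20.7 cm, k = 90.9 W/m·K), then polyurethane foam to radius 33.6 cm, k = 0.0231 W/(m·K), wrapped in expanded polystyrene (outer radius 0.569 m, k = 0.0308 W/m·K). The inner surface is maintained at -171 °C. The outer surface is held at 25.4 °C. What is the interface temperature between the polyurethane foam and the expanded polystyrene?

Treat each layer as a resistance in series:
  R_brass = (1/0.165 − 1/0.207)/(4πk) = 1.230/(4π·90.9) = 0.001077 K/W
  R_polyurethane foam = (1/0.207 − 1/0.336)/(4πk) = 1.855/(4π·0.0231) = 6.389 K/W
  R_expanded polystyrene = (1/0.336 − 1/0.569)/(4πk) = 1.219/(4π·0.0308) = 3.149 K/W
ΣR = 0.001077 + 6.389 + 3.149 = 9.539 K/W
Q = ΔT/ΣR = (-171 °C − 25.4 °C)/9.539 = -20.59 W
From the inner boundary to the polyurethane foam/expanded polystyrene interface, ΣR_partial = 6.390 K/W.
T_interface = T_in − Q·ΣR_partial = -171 °C − (-20.59)(6.390) = -39.4 °C

T = -39.4 °C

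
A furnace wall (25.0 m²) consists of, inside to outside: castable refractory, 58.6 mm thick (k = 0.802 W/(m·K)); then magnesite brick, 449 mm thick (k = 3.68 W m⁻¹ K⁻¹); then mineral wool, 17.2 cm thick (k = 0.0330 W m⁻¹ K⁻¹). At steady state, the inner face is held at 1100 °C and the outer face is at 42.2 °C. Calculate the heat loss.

Q = 4.89 kW

Treat each layer as a resistance in series:
  R_castable refractory = L/(kA) = 0.0586/(0.802·25.0) = 0.002923 K/W
  R_magnesite brick = L/(kA) = 0.449/(3.68·25.0) = 0.004880 K/W
  R_mineral wool = L/(kA) = 0.172/(0.0330·25.0) = 0.2085 K/W
ΣR = 0.002923 + 0.004880 + 0.2085 = 0.2163 K/W
Q = ΔT/ΣR = (1100 °C − 42.2 °C)/0.2163 = 4890 W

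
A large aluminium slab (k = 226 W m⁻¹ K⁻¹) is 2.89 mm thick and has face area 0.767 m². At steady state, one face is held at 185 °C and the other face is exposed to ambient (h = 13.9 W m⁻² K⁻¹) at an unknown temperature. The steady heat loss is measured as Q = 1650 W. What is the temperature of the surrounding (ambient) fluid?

T_out = 30.2 °C

Series resistances:
  R_aluminium = L/(kA) = 0.00289/(226·0.767) = 1.667×10^-5 K/W
  R_conv,out = 1/(hA) = 1/(13.9·0.767) = 0.09380 K/W
ΣR = 0.09381 K/W
ΔT = Q·ΣR = 1650 × 0.09381 = 154.8 K
Heat flows outward, so T_out = T_in − ΔT = 185 − 154.8 = 30.2 °C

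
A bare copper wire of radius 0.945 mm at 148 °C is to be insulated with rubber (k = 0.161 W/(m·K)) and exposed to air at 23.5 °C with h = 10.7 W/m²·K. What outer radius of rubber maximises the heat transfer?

For a cylinder, r_cr = k_ins/h = 0.161/10.7 = 0.0150 m = 1.50 cm

r_cr = 1.50 cm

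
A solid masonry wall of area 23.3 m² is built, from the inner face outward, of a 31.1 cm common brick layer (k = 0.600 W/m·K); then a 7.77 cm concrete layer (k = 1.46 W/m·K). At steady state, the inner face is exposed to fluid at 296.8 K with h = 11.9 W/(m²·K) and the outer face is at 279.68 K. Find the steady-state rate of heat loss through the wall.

Q = 608 W

Resistance network (inner→outer):
  R_conv,in = 1/(hA) = 1/(11.9·23.3) = 0.003607 K/W
  R_common brick = L/(kA) = 0.311/(0.600·23.3) = 0.02225 K/W
  R_concrete = L/(kA) = 0.0777/(1.46·23.3) = 0.002284 K/W
ΣR = 0.003607 + 0.02225 + 0.002284 = 0.02814 K/W
Q = ΔT/ΣR = (296.8 K − 279.68 K)/0.02814 = 608 W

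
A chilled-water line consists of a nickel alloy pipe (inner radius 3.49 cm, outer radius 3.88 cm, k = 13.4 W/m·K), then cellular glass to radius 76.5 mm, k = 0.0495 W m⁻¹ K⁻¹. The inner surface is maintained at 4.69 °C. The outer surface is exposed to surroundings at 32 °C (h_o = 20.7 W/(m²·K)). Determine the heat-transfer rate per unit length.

Treat each layer as a resistance in series:
  R'_nickel alloy = ln(0.0388/0.0349)/(2πk) = 0.1059/(2π·13.4) = 0.001258 m·K/W
  R'_cellular glass = ln(0.0765/0.0388)/(2πk) = 0.6789/(2π·0.0495) = 2.183 m·K/W
  R'_conv,out = 1/(2πr h) = 1/(2π·0.0765·20.7) = 0.1005 m·K/W
ΣR = 0.001258 + 2.183 + 0.1005 = 2.285 m·K/W
Q' = ΔT/ΣR = (4.69 °C − 32 °C)/2.285 = -12.0 W/m
(Negative Q' ⇒ heat flows inward; heat gain = 12.0 W/m.)

Q' = 12.0 W/m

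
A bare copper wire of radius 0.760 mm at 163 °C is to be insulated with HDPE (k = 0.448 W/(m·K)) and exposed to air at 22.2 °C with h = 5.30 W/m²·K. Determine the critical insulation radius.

r_cr = 8.45 cm

For a cylinder, r_cr = k_ins/h = 0.448/5.30 = 0.0845 m = 8.45 cm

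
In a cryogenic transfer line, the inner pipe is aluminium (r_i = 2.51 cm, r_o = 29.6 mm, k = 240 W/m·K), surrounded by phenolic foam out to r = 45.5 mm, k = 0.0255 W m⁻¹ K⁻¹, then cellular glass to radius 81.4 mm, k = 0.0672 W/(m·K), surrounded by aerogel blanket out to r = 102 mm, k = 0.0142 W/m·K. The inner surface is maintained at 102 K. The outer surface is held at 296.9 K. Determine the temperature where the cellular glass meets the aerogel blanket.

Resistance network (inner→outer):
  R'_aluminium = ln(0.0296/0.0251)/(2πk) = 0.1649/(2π·240) = 1.094×10^-4 m·K/W
  R'_phenolic foam = ln(0.0455/0.0296)/(2πk) = 0.4299/(2π·0.0255) = 2.683 m·K/W
  R'_cellular glass = ln(0.0814/0.0455)/(2πk) = 0.5817/(2π·0.0672) = 1.378 m·K/W
  R'_aerogel blanket = ln(0.102/0.0814)/(2πk) = 0.2256/(2π·0.0142) = 2.529 m·K/W
ΣR = 1.094×10^-4 + 2.683 + 1.378 + 2.529 = 6.590 m·K/W
Q' = ΔT/ΣR = (102 K − 296.9 K)/6.590 = -29.58 W/m
From the inner boundary to the cellular glass/aerogel blanket interface, ΣR_partial = 4.061 m·K/W.
T_interface = T_in − Q'·ΣR_partial = 102 K − (-29.58)(4.061) = 222.1 K

T = 222.1 K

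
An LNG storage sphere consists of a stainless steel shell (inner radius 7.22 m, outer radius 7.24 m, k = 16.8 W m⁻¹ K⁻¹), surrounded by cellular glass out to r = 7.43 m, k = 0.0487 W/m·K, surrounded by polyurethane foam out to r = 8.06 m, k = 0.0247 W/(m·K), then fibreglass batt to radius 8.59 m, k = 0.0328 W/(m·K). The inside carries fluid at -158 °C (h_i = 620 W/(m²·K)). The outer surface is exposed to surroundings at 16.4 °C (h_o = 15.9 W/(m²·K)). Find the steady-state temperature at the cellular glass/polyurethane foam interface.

T = -141 °C

Resistance network (inner→outer):
  R_conv,in = 1/(4πr²h) = 1/(4π·7.22²·620) = 2.462×10^-6 K/W
  R_stainless steel = (1/7.22 − 1/7.24)/(4πk) = 3.826×10^-4/(4π·16.8) = 1.812×10^-6 K/W
  R_cellular glass = (1/7.24 − 1/7.43)/(4πk) = 0.003532/(4π·0.0487) = 0.005771 K/W
  R_polyurethane foam = (1/7.43 − 1/8.06)/(4πk) = 0.01052/(4π·0.0247) = 0.03389 K/W
  R_fibreglass batt = (1/8.06 − 1/8.59)/(4πk) = 0.007655/(4π·0.0328) = 0.01857 K/W
  R_conv,out = 1/(4πr²h) = 1/(4π·8.59²·15.9) = 6.783×10^-5 K/W
ΣR = 2.462×10^-6 + 1.812×10^-6 + 0.005771 + 0.03389 + 0.01857 + 6.783×10^-5 = 0.05830 K/W
Q = ΔT/ΣR = (-158 °C − 16.4 °C)/0.05830 = -2991 W
From the inner boundary to the cellular glass/polyurethane foam interface, ΣR_partial = 0.005775 K/W.
T_interface = T_in − Q·ΣR_partial = -158 °C − (-2991)(0.005775) = -141 °C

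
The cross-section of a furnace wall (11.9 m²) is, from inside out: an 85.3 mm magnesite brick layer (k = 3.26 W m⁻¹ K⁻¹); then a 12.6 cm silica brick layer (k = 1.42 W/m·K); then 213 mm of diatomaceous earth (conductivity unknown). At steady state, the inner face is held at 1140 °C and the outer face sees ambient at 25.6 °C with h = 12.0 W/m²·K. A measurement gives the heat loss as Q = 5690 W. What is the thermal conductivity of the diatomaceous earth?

ΣR = ΔT/Q = |1140 − 25.6|/5690 = 0.1959 K/W
Known resistances:
  R_magnesite brick = L/(kA) = 0.0853/(3.26·11.9) = 0.002199 K/W
  R_silica brick = L/(kA) = 0.126/(1.42·11.9) = 0.007457 K/W
  R_conv,out = 1/(hA) = 1/(12.0·11.9) = 0.007003 K/W
R_diatomaceous earth = ΣR − ΣR_known = 0.1959 − 0.01666 = 0.1792 K/W
L/(kA) = 0.1792 ⇒ k = 0.213/(0.1792·11.9) = 0.0999 W/m·K

k = 0.0999 W/m·K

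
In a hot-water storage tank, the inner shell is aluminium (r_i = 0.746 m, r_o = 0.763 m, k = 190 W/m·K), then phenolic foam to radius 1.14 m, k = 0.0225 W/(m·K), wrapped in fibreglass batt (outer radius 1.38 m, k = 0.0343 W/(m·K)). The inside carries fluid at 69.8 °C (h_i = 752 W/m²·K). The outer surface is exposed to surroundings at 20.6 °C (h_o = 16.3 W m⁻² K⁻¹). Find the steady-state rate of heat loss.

Q = 26.0 W

Series thermal resistances, inner to outer:
  R_conv,in = 1/(4πr²h) = 1/(4π·0.746²·752) = 1.901×10^-4 K/W
  R_aluminium = (1/0.746 − 1/0.763)/(4πk) = 0.02987/(4π·190) = 1.251×10^-5 K/W
  R_phenolic foam = (1/0.763 − 1/1.14)/(4πk) = 0.4334/(4π·0.0225) = 1.533 K/W
  R_fibreglass batt = (1/1.14 − 1/1.38)/(4πk) = 0.1526/(4π·0.0343) = 0.3539 K/W
  R_conv,out = 1/(4πr²h) = 1/(4π·1.38²·16.3) = 0.002564 K/W
ΣR = 1.901×10^-4 + 1.251×10^-5 + 1.533 + 0.3539 + 0.002564 = 1.890 K/W
Q = ΔT/ΣR = (69.8 °C − 20.6 °C)/1.890 = 26.0 W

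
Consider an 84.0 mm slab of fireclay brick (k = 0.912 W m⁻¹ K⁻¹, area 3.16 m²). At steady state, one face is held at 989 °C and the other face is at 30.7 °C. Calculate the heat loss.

Q = 32900 W

Q = kA·ΔT/L = 0.912 × 3.16 × |989 °C − 30.7 °C| / 0.0840 = 32900 W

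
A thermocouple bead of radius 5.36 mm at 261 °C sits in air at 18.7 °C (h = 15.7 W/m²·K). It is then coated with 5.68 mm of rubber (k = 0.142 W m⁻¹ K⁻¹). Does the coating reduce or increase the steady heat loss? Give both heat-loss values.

increases: 1.37 → 2.54 W

Critical radius for a sphere: r_cr = 2k/h = 0.0181 m = 1.81 cm.
Outer radius after coating: r₂ = 0.00536 + 0.00568 = 0.01104 m.
Since r₁ < r_cr and r₂ ≤ r_cr, the coating moves toward the maximum at r_cr — heat loss rises.
Bare: R = 1/(4πr₁²h) = 176.4 K/W; Q = 242.3/176.4 = 1.37 W.
Coated: R = R_cond + R_conv = 95.38 K/W; Q = 242.3/95.38 = 2.54 W.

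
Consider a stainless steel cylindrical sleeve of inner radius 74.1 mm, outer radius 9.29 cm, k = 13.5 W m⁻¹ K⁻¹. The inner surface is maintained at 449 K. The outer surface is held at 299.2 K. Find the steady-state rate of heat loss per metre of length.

Q' = 56.2 kW/m

Q' = 2πk·ΔT/ln(r₂/r₁) = 2π × 13.5 × 149.8 / ln(0.0929/0.0741) = 56200 W/m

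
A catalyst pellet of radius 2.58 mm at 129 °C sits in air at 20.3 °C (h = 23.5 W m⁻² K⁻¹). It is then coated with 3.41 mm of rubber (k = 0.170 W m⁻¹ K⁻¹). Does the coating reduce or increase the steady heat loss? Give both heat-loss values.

increases: 0.214 → 0.550 W

Critical radius for a sphere: r_cr = 2k/h = 0.0145 m = 1.45 cm.
Outer radius after coating: r₂ = 0.00258 + 0.00341 = 0.00599 m.
Since r₁ < r_cr and r₂ ≤ r_cr, the coating moves toward the maximum at r_cr — heat loss rises.
Bare: R = 1/(4πr₁²h) = 508.7 K/W; Q = 108.7/508.7 = 0.214 W.
Coated: R = R_cond + R_conv = 197.7 K/W; Q = 108.7/197.7 = 0.550 W.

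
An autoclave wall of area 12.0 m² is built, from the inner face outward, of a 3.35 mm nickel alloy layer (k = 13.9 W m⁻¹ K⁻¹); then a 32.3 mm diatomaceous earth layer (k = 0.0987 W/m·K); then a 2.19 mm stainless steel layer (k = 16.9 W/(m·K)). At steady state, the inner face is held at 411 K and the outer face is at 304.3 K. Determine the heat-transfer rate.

Q = 3.91 kW

Series thermal resistances, inner to outer:
  R_nickel alloy = L/(kA) = 0.00335/(13.9·12.0) = 2.008×10^-5 K/W
  R_diatomaceous earth = L/(kA) = 0.0323/(0.0987·12.0) = 0.02727 K/W
  R_stainless steel = L/(kA) = 0.00219/(16.9·12.0) = 1.080×10^-5 K/W
ΣR = 2.008×10^-5 + 0.02727 + 1.080×10^-5 = 0.02730 K/W
Q = ΔT/ΣR = (411 K − 304.3 K)/0.02730 = 3910 W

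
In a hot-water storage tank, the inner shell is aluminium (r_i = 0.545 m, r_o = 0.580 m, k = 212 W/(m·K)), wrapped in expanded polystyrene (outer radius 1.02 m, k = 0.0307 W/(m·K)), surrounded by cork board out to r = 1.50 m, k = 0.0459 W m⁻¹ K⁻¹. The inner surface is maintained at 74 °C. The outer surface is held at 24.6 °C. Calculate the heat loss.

Q = 20.0 W

Resistance network (inner→outer):
  R_aluminium = (1/0.545 − 1/0.580)/(4πk) = 0.1107/(4π·212) = 4.156×10^-5 K/W
  R_expanded polystyrene = (1/0.580 − 1/1.02)/(4πk) = 0.7437/(4π·0.0307) = 1.928 K/W
  R_cork board = (1/1.02 − 1/1.50)/(4πk) = 0.3137/(4π·0.0459) = 0.5439 K/W
ΣR = 4.156×10^-5 + 1.928 + 0.5439 = 2.472 K/W
Q = ΔT/ΣR = (74 °C − 24.6 °C)/2.472 = 20.0 W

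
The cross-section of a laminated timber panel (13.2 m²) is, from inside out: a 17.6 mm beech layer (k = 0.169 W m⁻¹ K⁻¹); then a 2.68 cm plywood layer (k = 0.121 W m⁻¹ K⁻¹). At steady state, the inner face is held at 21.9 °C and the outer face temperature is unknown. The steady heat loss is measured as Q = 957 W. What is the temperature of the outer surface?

T_out = -1.71 °C

Series resistances:
  R_beech = L/(kA) = 0.0176/(0.169·13.2) = 0.007890 K/W
  R_plywood = L/(kA) = 0.0268/(0.121·13.2) = 0.01678 K/W
ΣR = 0.02467 K/W
ΔT = Q·ΣR = 957 × 0.02467 = 23.61 K
Heat flows outward, so T_out = T_in − ΔT = 21.9 − 23.61 = -1.71 °C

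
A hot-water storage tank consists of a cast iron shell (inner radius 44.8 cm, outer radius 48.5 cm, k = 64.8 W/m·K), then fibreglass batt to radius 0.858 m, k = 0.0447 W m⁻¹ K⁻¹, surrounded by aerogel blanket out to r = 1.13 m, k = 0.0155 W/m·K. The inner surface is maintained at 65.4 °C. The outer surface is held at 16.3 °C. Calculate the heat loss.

Series thermal resistances, inner to outer:
  R_cast iron = (1/0.448 − 1/0.485)/(4πk) = 0.1703/(4π·64.8) = 2.091×10^-4 K/W
  R_fibreglass batt = (1/0.485 − 1/0.858)/(4πk) = 0.8964/(4π·0.0447) = 1.596 K/W
  R_aerogel blanket = (1/0.858 − 1/1.13)/(4πk) = 0.2805/(4π·0.0155) = 1.440 K/W
ΣR = 2.091×10^-4 + 1.596 + 1.440 = 3.036 K/W
Q = ΔT/ΣR = (65.4 °C − 16.3 °C)/3.036 = 16.2 W

Q = 16.2 W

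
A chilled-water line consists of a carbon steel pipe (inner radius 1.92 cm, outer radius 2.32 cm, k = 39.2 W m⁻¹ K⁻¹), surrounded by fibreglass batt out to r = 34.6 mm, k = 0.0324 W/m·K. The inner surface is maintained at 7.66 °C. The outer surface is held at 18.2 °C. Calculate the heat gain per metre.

Q' = 5.37 W/m

Treat each layer as a resistance in series:
  R'_carbon steel = ln(0.0232/0.0192)/(2πk) = 0.1892/(2π·39.2) = 7.683×10^-4 m·K/W
  R'_fibreglass batt = ln(0.0346/0.0232)/(2πk) = 0.3997/(2π·0.0324) = 1.963 m·K/W
ΣR = 7.683×10^-4 + 1.963 = 1.964 m·K/W
Q' = ΔT/ΣR = (7.66 °C − 18.2 °C)/1.964 = -5.37 W/m
(Negative Q' ⇒ heat flows inward; heat gain = 5.37 W/m.)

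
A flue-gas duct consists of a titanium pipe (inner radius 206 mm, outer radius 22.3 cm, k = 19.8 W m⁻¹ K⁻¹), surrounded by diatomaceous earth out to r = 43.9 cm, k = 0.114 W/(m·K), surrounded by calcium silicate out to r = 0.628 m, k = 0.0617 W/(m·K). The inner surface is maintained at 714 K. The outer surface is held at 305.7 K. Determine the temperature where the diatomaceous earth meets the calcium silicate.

Series thermal resistances, inner to outer:
  R'_titanium = ln(0.223/0.206)/(2πk) = 0.07930/(2π·19.8) = 6.374×10^-4 m·K/W
  R'_diatomaceous earth = ln(0.439/0.223)/(2πk) = 0.6773/(2π·0.114) = 0.9456 m·K/W
  R'_calcium silicate = ln(0.628/0.439)/(2πk) = 0.3580/(2π·0.0617) = 0.9236 m·K/W
ΣR = 6.374×10^-4 + 0.9456 + 0.9236 = 1.870 m·K/W
Q' = ΔT/ΣR = (714 K − 305.7 K)/1.870 = 218.3 W/m
From the inner boundary to the diatomaceous earth/calcium silicate interface, ΣR_partial = 0.9462 m·K/W.
T_interface = T_in − Q'·ΣR_partial = 714 K − (218.3)(0.9462) = 507 K

T = 507 K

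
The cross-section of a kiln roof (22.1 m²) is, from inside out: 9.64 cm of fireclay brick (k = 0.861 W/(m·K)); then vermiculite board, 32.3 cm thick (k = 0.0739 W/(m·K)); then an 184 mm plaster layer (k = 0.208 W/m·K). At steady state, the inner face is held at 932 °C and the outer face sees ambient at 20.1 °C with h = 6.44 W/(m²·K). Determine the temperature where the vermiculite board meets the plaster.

Treat each layer as a resistance in series:
  R_fireclay brick = L/(kA) = 0.0964/(0.861·22.1) = 0.005066 K/W
  R_vermiculite board = L/(kA) = 0.323/(0.0739·22.1) = 0.1978 K/W
  R_plaster = L/(kA) = 0.184/(0.208·22.1) = 0.04003 K/W
  R_conv,out = 1/(hA) = 1/(6.44·22.1) = 0.007026 K/W
ΣR = 0.005066 + 0.1978 + 0.04003 + 0.007026 = 0.2499 K/W
Q = ΔT/ΣR = (932 °C − 20.1 °C)/0.2499 = 3649 W
From the inner boundary to the vermiculite board/plaster interface, ΣR_partial = 0.2029 K/W.
T_interface = T_in − Q·ΣR_partial = 932 °C − (3649)(0.2029) = 192 °C

T = 192 °C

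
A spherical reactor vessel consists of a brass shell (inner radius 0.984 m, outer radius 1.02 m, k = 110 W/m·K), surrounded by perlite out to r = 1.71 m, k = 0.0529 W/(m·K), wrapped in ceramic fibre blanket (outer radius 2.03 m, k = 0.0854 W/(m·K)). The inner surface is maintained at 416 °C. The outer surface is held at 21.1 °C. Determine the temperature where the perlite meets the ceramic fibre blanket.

Treat each layer as a resistance in series:
  R_brass = (1/0.984 − 1/1.02)/(4πk) = 0.03587/(4π·110) = 2.595×10^-5 K/W
  R_perlite = (1/1.02 − 1/1.71)/(4πk) = 0.3956/(4π·0.0529) = 0.5951 K/W
  R_ceramic fibre blanket = (1/1.71 − 1/2.03)/(4πk) = 0.09218/(4π·0.0854) = 0.08590 K/W
ΣR = 2.595×10^-5 + 0.5951 + 0.08590 = 0.6810 K/W
Q = ΔT/ΣR = (416 °C − 21.1 °C)/0.6810 = 579.9 W
From the inner boundary to the perlite/ceramic fibre blanket interface, ΣR_partial = 0.5951 K/W.
T_interface = T_in − Q·ΣR_partial = 416 °C − (579.9)(0.5951) = 70.9 °C

T = 70.9 °C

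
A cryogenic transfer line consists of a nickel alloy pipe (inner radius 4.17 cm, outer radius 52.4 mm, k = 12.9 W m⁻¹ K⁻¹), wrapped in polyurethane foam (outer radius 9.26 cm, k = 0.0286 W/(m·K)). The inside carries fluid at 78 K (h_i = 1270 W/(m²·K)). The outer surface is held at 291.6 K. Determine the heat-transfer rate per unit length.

Treat each layer as a resistance in series:
  R'_conv,in = 1/(2πr h) = 1/(2π·0.0417·1270) = 0.003005 m·K/W
  R'_nickel alloy = ln(0.0524/0.0417)/(2πk) = 0.2284/(2π·12.9) = 0.002818 m·K/W
  R'_polyurethane foam = ln(0.0926/0.0524)/(2πk) = 0.5694/(2π·0.0286) = 3.169 m·K/W
ΣR = 0.003005 + 0.002818 + 3.169 = 3.175 m·K/W
Q' = ΔT/ΣR = (78 K − 291.6 K)/3.175 = -67.3 W/m
(Negative Q' ⇒ heat flows inward; heat gain = 67.3 W/m.)

Q' = 67.3 W/m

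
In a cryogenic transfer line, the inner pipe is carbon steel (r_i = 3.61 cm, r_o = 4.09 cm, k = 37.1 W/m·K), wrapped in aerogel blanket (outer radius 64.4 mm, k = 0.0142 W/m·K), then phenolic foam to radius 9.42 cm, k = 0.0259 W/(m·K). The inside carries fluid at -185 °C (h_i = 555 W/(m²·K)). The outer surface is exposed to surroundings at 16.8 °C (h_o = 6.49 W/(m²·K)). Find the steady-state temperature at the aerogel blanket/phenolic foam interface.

T = -51.3 °C

Treat each layer as a resistance in series:
  R'_conv,in = 1/(2πr h) = 1/(2π·0.0361·555) = 0.007944 m·K/W
  R'_carbon steel = ln(0.0409/0.0361)/(2πk) = 0.1248/(2π·37.1) = 5.355×10^-4 m·K/W
  R'_aerogel blanket = ln(0.0644/0.0409)/(2πk) = 0.4540/(2π·0.0142) = 5.088 m·K/W
  R'_phenolic foam = ln(0.0942/0.0644)/(2πk) = 0.3803/(2π·0.0259) = 2.337 m·K/W
  R'_conv,out = 1/(2πr h) = 1/(2π·0.0942·6.49) = 0.2603 m·K/W
ΣR = 0.007944 + 5.355×10^-4 + 5.088 + 2.337 + 0.2603 = 7.694 m·K/W
Q' = ΔT/ΣR = (-185 °C − 16.8 °C)/7.694 = -26.23 W/m
From the inner boundary to the aerogel blanket/phenolic foam interface, ΣR_partial = 5.096 m·K/W.
T_interface = T_in − Q'·ΣR_partial = -185 °C − (-26.23)(5.096) = -51.3 °C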